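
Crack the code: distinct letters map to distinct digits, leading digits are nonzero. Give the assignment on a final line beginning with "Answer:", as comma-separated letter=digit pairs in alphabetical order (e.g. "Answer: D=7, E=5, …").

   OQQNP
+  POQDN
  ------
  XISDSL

Step 1. [col 1: P + N ≡ L (mod 10)] N=5 is one option consistent with column 1 (P + N ≡ L (mod 10), carry-in 0) — take it. So N=5.
Step 2. [col 1: P + N ≡ L (mod 10)] column 1 (P + N ≡ L (mod 10), carry-in 0) doesn't pin P yet; pick P=3 and continue ⇒ P=3.
Step 3. [X] X is the leading digit of a 6-digit sum of two 5-digit numbers; the final carry is exactly 1 ⇒ X=1.
Step 4. [col 1: P + N ≡ L (mod 10)] column 1: given P=3, N=5, carry-in 0, and digits 1,3,5 already taken and all letters distinct, P+N≡L (mod 10) forces L=8. So L=8.
Step 5. [col 2: N + D ≡ S (mod 10)] several values work for D in column 2 (N + D ≡ S (mod 10), carry-in 0); try D=4, so D=4.
Step 6. [col 2: N + D ≡ S (mod 10)] column 2: given N=5, D=4, carry-in 0, and digits 1,3,4,5,8 already taken and all letters distinct, N+D≡S (mod 10) forces S=9. So S=9.
Step 7. [col 3: Q + Q ≡ D (mod 10)] several values work for Q in column 3 (Q + Q ≡ D (mod 10), carry-in 0); try Q=2 ⇒ Q=2.
Step 8. [col 4: Q + O ≡ S (mod 10)] from column 4 (Q=2, S=9, carry-in 0, digits 1,2,3,4,5,8,9 already taken and all letters distinct): O must equal 7, so O=7.
Step 9. [col 5: O + P ≡ I (mod 10)] column 5 reads O+P+carry(0)=I with O=7, P=3; with digits 1,2,3,4,5,7,8,9 already taken and all letters distinct, the only value for I is 0. So I=0.

Answer: D=4, I=0, L=8, N=5, O=7, P=3, Q=2, S=9, X=1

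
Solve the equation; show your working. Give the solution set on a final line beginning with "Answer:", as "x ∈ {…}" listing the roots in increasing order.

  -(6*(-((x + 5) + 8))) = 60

Step 1. [-(6*(-((x + 5) + 8))) = 60] leading − — multiply by −1, so neg: 6*(-((x + 5) + 8)) = -60.
Step 2. [6*(-((x + 5) + 8)) = -60] LHS = 6·(…); ÷6 both sides, so div: -((x + 5) + 8) = -10.
Step 3. [-((x + 5) + 8) = -10] LHS negated; negate both sides ⇒ neg: (x + 5) + 8 = 10.
Step 4. [(x + 5) + 8 = 10] +8 is outermost — subtract 8 both sides, so sub: x + 5 = 2.
Step 5. [x + 5 = 2] subtract 5: x sits inside (… + 5). So sub: x = -3.

Answer: x ∈ {-3}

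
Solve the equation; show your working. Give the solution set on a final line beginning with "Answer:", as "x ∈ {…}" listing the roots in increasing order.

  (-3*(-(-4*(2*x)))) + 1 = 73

Step 1. [(-3*(-(-4*(2*x)))) + 1 = 73] +1 is outermost — subtract 1 both sides, so sub: -3*(-(-4*(2*x))) = 72.
Step 2. [-3*(-(-4*(2*x))) = 72] -3·(inner) — divide through by -3 ⇒ div: -(-4*(2*x)) = -24.
Step 3. [-(-4*(2*x)) = -24] flip signs both sides, so neg: -4*(2*x) = 24.
Step 4. [-4*(2*x) = 24] LHS = -4·(…); ÷-4 both sides, so div: 2*x = -6.
Step 5. [2*x = -6] LHS = 2·(…); ÷2 both sides, so div: x = -3.

Answer: x ∈ {-3}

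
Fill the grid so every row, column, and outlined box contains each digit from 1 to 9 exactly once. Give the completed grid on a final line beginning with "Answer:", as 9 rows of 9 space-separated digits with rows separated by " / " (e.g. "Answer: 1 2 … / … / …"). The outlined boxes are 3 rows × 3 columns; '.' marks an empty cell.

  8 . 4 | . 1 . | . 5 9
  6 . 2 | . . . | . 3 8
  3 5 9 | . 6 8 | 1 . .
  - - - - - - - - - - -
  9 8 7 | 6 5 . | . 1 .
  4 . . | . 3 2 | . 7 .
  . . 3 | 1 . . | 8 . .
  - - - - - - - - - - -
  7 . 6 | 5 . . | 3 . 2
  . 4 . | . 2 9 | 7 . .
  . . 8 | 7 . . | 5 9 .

Step 1. [r4c6∈{4}] only 4 remains possible at r4c6. So r4c6=4.
Step 2. [r2c7∈{4}] r2c7 is down to just 4 ⇒ r2c7=4.
Step 3. [r2c2∈{1,7}] r2c2 is the only open cell in row 2 admitting 1 ⇒ r2c2=1.
Step 4. [r6c5∈{7,9}] r6c5 is the only open cell in row 6 admitting 9. So r6c5=9.
Step 5. [r3c8∈{2}] r3c8's peers cover all but 2, so r3c8=2.
Step 6. [r5c2∈{6}] r5c2's peers cover all but 6, so r5c2=6.
Step 7. [r9c6∈{1,3,6}] across col 6, 6 lands solely at r9c6. So r9c6=6.
Step 8. [r7c5∈{4,8}] in col 5, 8 fits only at r7c5, so r7c5=8.
Step 9. [r7c8∈{4}] r7c8 has the single candidate 4. So r7c8=4.
Step 10. [r1c6∈{3,7}] in col 6, 3 fits only at r1c6. So r1c6=3.
Step 11. [r6c9∈{4,5,6}] 4 has one home in row 6: r6c9 ⇒ r6c9=4.
Step 12. [r6c1∈{2,5}] row 6 places 5 nowhere but r6c1. So r6c1=5.
Step 13. [r8c1∈{1}] r8c1 is down to just 1 ⇒ r8c1=1.
Step 14. [r6c8∈{6}] r6c8 has the single candidate 6. So r6c8=6.
Step 15. [r2c5∈{7}] r2c5 has the single candidate 7, so r2c5=7.
Step 16. [r9c1∈{2}] only 2 remains possible at r9c1, so r9c1=2.
Step 17. [r5c3∈{1}] r5c3's peers cover all but 1, so r5c3=1.
Step 18. [r8c4∈{3}] only 3 remains possible at r8c4 ⇒ r8c4=3.
Step 19. [r6c6∈{7}] r6c6 is down to just 7, so r6c6=7.
Step 20. [r2c6∈{5}] r2c6 has the single candidate 5. So r2c6=5.
Step 21. [r6c2∈{2}] r6c2 has the single candidate 2 ⇒ r6c2=2.
Step 22. [r8c9∈{6}] r8c9 has the single candidate 6 ⇒ r8c9=6.
Step 23. [r8c8∈{8}] nothing but 8 survives at r8c8, so r8c8=8.
Step 24. [r1c4∈{2}] nothing but 2 survives at r1c4 ⇒ r1c4=2.
Step 25. [r4c9∈{3}] r4c9 has the single candidate 3 ⇒ r4c9=3.
Step 26. [r4c7∈{2}] r4c7 is down to just 2 ⇒ r4c7=2.
Step 27. [r3c4∈{4}] nothing but 4 survives at r3c4. So r3c4=4.
Step 28. [r5c9∈{5}] r5c9's peers cover all but 5, so r5c9=5.
Step 29. [r9c5∈{4}] r9c5's peers cover all but 4 ⇒ r9c5=4.
Step 30. [r5c4∈{8}] r5c4 is down to just 8, so r5c4=8.
Step 31. [r3c9∈{7}] nothing but 7 survives at r3c9, so r3c9=7.
Step 32. [r1c7∈{6}] r1c7's peers cover all but 6. So r1c7=6.
Step 33. [r8c3∈{5}] r8c3 has the single candidate 5, so r8c3=5.
Step 34. [r9c2∈{3}] r9c2's peers cover all but 3, so r9c2=3.
Step 35. [r9c9∈{1}] r9c9 has the single candidate 1 ⇒ r9c9=1.
Step 36. [r7c6∈{1}] r7c6 is down to just 1 ⇒ r7c6=1.
Step 37. [r7c2∈{9}] r7c2 is down to just 9 ⇒ r7c2=9.
Step 38. [r1c2∈{7}] r1c2's peers cover all but 7 ⇒ r1c2=7.
Step 39. [r5c7∈{9}] r5c7 has the single candidate 9. So r5c7=9.
Step 40. [r2c4∈{9}] nothing but 9 survives at r2c4, so r2c4=9.

Answer: 8 7 4 2 1 3 6 5 9 / 6 1 2 9 7 5 4 3 8 / 3 5 9 4 6 8 1 2 7 / 9 8 7 6 5 4 2 1 3 / 4 6 1 8 3 2 9 7 5 / 5 2 3 1 9 7 8 6 4 / 7 9 6 5 8 1 3 4 2 / 1 4 5 3 2 9 7 8 6 / 2 3 8 7 4 6 5 9 1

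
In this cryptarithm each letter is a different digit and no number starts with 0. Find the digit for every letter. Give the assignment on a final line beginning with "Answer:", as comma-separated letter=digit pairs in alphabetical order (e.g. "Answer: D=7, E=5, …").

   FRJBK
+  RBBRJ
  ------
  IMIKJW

Step 1. [col 1: K + J ≡ W (mod 10)] no forcing yet in column 1 (carry-in 0); J=2 is free and consistent — try it. So J=2.
Step 2. [I] the sum has 6 digits but both addends have 5; that extra leading digit I is the final carry, namely 1 ⇒ I=1.
Step 3. [col 1: K + J ≡ W (mod 10)] K=8 is one option consistent with column 1 (K + J ≡ W (mod 10), carry-in 0) — take it. So K=8.
Step 4. [col 1: K + J ≡ W (mod 10)] in column 1 we have K+J≡W with carry-in 0; given K=8, J=2 and digits 1,2,8 already taken and all letters distinct, that pins W to 0. So W=0.
Step 5. [col 2: B + R ≡ J (mod 10)] several values work for B in column 2 (B + R ≡ J (mod 10), carry-in 1); try B=5, so B=5.
Step 6. [col 2: B + R ≡ J (mod 10)] from column 2 (B=5, J=2, carry-in 1, digits 0,1,2,5,8 already taken and all letters distinct): R must equal 6. So R=6.
Step 7. [col 5: F + R ≡ M (mod 10)] column 5 reads F+R+carry(1)=M with R=6; with digits 0,1,2,5,6,8 already taken and all letters distinct, the only value for F is 7 ⇒ F=7.
Step 8. [col 5: F + R ≡ M (mod 10)] column 5 reads F+R+carry(1)=M with F=7, R=6; with digits 0,1,2,5,6,7,8 already taken and all letters distinct, the only value for M is 4 ⇒ M=4.

Answer: B=5, F=7, I=1, J=2, K=8, M=4, R=6, W=0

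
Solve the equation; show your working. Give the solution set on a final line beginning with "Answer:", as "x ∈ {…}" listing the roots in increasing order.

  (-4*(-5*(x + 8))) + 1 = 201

Step 1. [(-4*(-5*(x + 8))) + 1 = 201] peel the +1: subtract 1 from each side, so sub: -4*(-5*(x + 8)) = 200.
Step 2. [-4*(-5*(x + 8)) = 200] divide by the outer -4 ⇒ div: -5*(x + 8) = -50.
Step 3. [-5*(x + 8) = -50] divide by the outer -5. So div: x + 8 = 10.
Step 4. [x + 8 = 10] subtract 8: x sits inside (… + 8), so sub: x = 2.

Answer: x ∈ {2}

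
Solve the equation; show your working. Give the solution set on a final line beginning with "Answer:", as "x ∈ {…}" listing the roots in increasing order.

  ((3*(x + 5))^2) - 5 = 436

Step 1. [((3*(x + 5))^2) - 5 = 436] peel the -5: add 5 from each side ⇒ sub: (3*(x + 5))^2 = 441.
Step 2. [(3*(x + 5))^2 = 441] 441 ≥ 0, LHS is (·)² — take ±√, so sqrt: 3*(x + 5) = 21 or -21.
Step 3. [3*(x + 5) = 21 or -21] LHS = 3·(…); ÷3 both sides. So div: x + 5 = 7 or -7.
Step 4. [x + 5 = 7 or -7] peel the +5: subtract 5 from each side, so sub: x = 2 or -12.

Answer: x ∈ {-12, 2}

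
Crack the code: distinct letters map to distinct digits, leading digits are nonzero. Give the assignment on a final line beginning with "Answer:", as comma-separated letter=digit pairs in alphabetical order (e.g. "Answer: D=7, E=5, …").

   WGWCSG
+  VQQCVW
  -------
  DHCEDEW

Step 1. [col 1: G + W ≡ W (mod 10)] in column 1 we have G+W≡W with carry-in 0; given nothing yet and all letters distinct, none taken yet, that pins G to 0 ⇒ G=0.
Step 2. [D] D is the leading digit of a 7-digit sum of two 6-digit numbers; the final carry is exactly 1, so D=1.
Step 3. [col 1: G + W ≡ W (mod 10)] W=7 is one option consistent with column 1 (G + W ≡ W (mod 10), carry-in 0) — take it, so W=7.
Step 4. [col 2: S + V ≡ E (mod 10)] no forcing yet in column 2 (carry-in 0); V=9 is free and consistent — try it, so V=9.
Step 5. [col 2: S + V ≡ E (mod 10)] no forcing yet in column 2 (carry-in 0); E=2 is free and consistent — try it, so E=2.
Step 6. [col 2: S + V ≡ E (mod 10)] in column 2 we have S+V≡E with carry-in 0; given V=9, E=2 and digits 0,1,2,7,9 already taken and all letters distinct, that pins S to 3. So S=3.
Step 7. [col 3: C + C ≡ D (mod 10)] from column 3 (D=1, carry-in 1, digits 0,1,2,3,7,9 already taken and all letters distinct): C must equal 5. So C=5.
Step 8. [col 4: W + Q ≡ E (mod 10)] from column 4 (W=7, E=2, carry-in 1, digits 0,1,2,3,5,7,9 already taken and all letters distinct): Q must equal 4. So Q=4.
Step 9. [col 6: W + V ≡ H (mod 10)] column 6: given W=7, V=9, carry-in 0, and digits 0,1,2,3,4,5,7,9 already taken and all letters distinct, W+V≡H (mod 10) forces H=6. So H=6.

Answer: C=5, D=1, E=2, G=0, H=6, Q=4, S=3, V=9, W=7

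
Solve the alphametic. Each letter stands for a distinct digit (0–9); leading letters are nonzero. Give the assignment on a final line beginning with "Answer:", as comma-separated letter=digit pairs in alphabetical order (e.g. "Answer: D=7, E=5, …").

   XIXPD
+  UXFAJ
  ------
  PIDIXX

Step 1. [col 1: D + J ≡ X (mod 10)] column 1 (D + J ≡ X (mod 10), carry-in 0) doesn't pin X yet; pick X=8 and continue ⇒ X=8.
Step 2. [P] adding two 5-digit numbers gives at most 5+1 digits, and here it does — P is that final carry and must be 1, so P=1.
Step 3. [col 1: D + J ≡ X (mod 10)] no forcing yet in column 1 (carry-in 0); D=2 is free and consistent — try it, so D=2.
Step 4. [col 1: D + J ≡ X (mod 10)] column 1 reads D+J+carry(0)=X with D=2, X=8; with digits 1,2,8 already taken and all letters distinct, the only value for J is 6 ⇒ J=6.
Step 5. [col 2: P + A ≡ X (mod 10)] column 2 reads P+A+carry(0)=X with P=1, X=8; with digits 1,2,6,8 already taken and all letters distinct, the only value for A is 7 ⇒ A=7.
Step 6. [col 3: X + F ≡ I (mod 10)] in column 3 we have X+F≡I with carry-in 0; given X=8 and digits 1,2,6,7,8 already taken and all letters distinct, that pins F to 5. So F=5.
Step 7. [col 3: X + F ≡ I (mod 10)] column 3 reads X+F+carry(0)=I with X=8, F=5; with digits 1,2,5,6,7,8 already taken and all letters distinct, the only value for I is 3 ⇒ I=3.
Step 8. [col 5: X + U ≡ I (mod 10)] from column 5 (X=8, I=3, carry-in 1, digits 1,2,3,5,6,7,8 already taken and all letters distinct): U must equal 4 ⇒ U=4.

Answer: A=7, D=2, F=5, I=3, J=6, P=1, U=4, X=8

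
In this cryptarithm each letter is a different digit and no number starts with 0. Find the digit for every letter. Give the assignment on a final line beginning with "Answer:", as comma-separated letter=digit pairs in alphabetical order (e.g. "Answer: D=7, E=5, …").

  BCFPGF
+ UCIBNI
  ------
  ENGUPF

Step 1. [col 1: F + I ≡ F (mod 10)] column 1 reads F+I+carry(0)=F with nothing yet; with all letters distinct, none taken yet, the only value for I is 0, so I=0.
Step 2. [col 1: F + I ≡ F (mod 10)] no forcing yet in column 1 (carry-in 0); F=4 is free and consistent — try it, so F=4.
Step 3. [col 2: G + N ≡ P (mod 10)] column 2 (G + N ≡ P (mod 10), carry-in 0) doesn't pin G yet; pick G=5 and continue ⇒ G=5.
Step 4. [col 2: G + N ≡ P (mod 10)] N=2 is one option consistent with column 2 (G + N ≡ P (mod 10), carry-in 0) — take it ⇒ N=2.
Step 5. [col 2: G + N ≡ P (mod 10)] from column 2 (G=5, N=2, carry-in 0, digits 0,2,4,5 already taken and all letters distinct): P must equal 7, so P=7.
Step 6. [col 3: P + B ≡ U (mod 10)] no forcing yet in column 3 (carry-in 0); U=3 is free and consistent — try it, so U=3.
Step 7. [col 3: P + B ≡ U (mod 10)] in column 3 we have P+B≡U with carry-in 0; given P=7, U=3 and digits 0,2,3,4,5,7 already taken and all letters distinct, that pins B to 6 ⇒ B=6.
Step 8. [col 5: C + C ≡ N (mod 10)] in column 5 we have C+C≡N with carry-in 0; given N=2 and digits 0,2,3,4,5,6,7 already taken and all letters distinct, that pins C to 1. So C=1.
Step 9. [col 6: B + U ≡ E (mod 10)] column 6 reads B+U+carry(0)=E with B=6, U=3; with digits 0,1,2,3,4,5,6,7 already taken and all letters distinct, the only value for E is 9. So E=9.

Answer: B=6, C=1, E=9, F=4, G=5, I=0, N=2, P=7, U=3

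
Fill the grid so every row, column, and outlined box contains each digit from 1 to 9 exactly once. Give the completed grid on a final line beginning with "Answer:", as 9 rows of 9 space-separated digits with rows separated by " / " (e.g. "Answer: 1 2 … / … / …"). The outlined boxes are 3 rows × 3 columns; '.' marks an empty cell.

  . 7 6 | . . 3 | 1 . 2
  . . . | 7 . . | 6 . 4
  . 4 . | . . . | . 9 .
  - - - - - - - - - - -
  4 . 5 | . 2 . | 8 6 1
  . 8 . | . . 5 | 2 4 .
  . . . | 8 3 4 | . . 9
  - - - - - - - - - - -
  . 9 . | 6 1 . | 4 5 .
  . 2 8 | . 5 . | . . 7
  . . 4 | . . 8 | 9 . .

Step 1. [r8c7∈{3}] r8c7's peers cover all but 3 ⇒ r8c7=3.
Step 2. [r3c9∈{3,5,8}] col 9 places 5 nowhere but r3c9 ⇒ r3c9=5.
Step 3. [r4c4∈{9}] r4c4's peers cover all but 9, so r4c4=9.
Step 4. [r8c1∈{1,6}] in row 8, 6 fits only at r8c1, so r8c1=6.
Step 5. [r4c2∈{3}] r4c2 is down to just 3 ⇒ r4c2=3.
Step 6. [r7c6∈{2,7}] in row 7, 2 fits only at r7c6, so r7c6=2.
Step 7. [r3c4∈{1,2}] r3c4 is the only open cell in col 4 admitting 2 ⇒ r3c4=2.
Step 8. [r2c8∈{3,8}] col 8 places 3 nowhere but r2c8. So r2c8=3.
Step 9. [r1c5∈{4,8,9}] across col 5, 4 lands solely at r1c5. So r1c5=4.
Step 10. [r1c1∈{5,8,9}] in row 1, 9 fits only at r1c1, so r1c1=9.
Step 11. [r6c8∈{7}] r6c8 has the single candidate 7. So r6c8=7.
Step 12. [r5c3∈{1,7,9}] r5c3 is the only open cell in row 5 admitting 9, so r5c3=9.
Step 13. [r5c1∈{1,7}] across box 4, 7 lands solely at r5c1 ⇒ r5c1=7.
Step 14. [r7c1∈{3}] r7c1's peers cover all but 3. So r7c1=3.
Step 15. [r2c5∈{8,9}] col 5 places 9 nowhere but r2c5 ⇒ r2c5=9.
Step 16. [r2c6∈{1}] only 1 remains possible at r2c6 ⇒ r2c6=1.
Step 17. [r2c1∈{2,5,8}] across row 2, 8 lands solely at r2c1 ⇒ r2c1=8.
Step 18. [r3c1∈{1}] r3c1 is down to just 1 ⇒ r3c1=1.
Step 19. [r9c2∈{1,5}] box 7 places 1 nowhere but r9c2, so r9c2=1.
Step 20. [r3c6∈{6}] only 6 remains possible at r3c6. So r3c6=6.
Step 21. [r2c3∈{2}] r2c3 is down to just 2, so r2c3=2.
Step 22. [r9c9∈{6}] only 6 remains possible at r9c9, so r9c9=6.
Step 23. [r2c2∈{5}] r2c2 is down to just 5. So r2c2=5.
Step 24. [r1c4∈{5}] r1c4 has the single candidate 5, so r1c4=5.
Step 25. [r5c4∈{1}] nothing but 1 survives at r5c4, so r5c4=1.
Step 26. [r7c9∈{8}] only 8 remains possible at r7c9, so r7c9=8.
Step 27. [r1c8∈{8}] nothing but 8 survives at r1c8 ⇒ r1c8=8.
Step 28. [r3c3∈{3}] nothing but 3 survives at r3c3 ⇒ r3c3=3.
Step 29. [r7c3∈{7}] r7c3 is down to just 7 ⇒ r7c3=7.
Step 30. [r9c8∈{2}] nothing but 2 survives at r9c8, so r9c8=2.
Step 31. [r6c1∈{2}] r6c1 is down to just 2 ⇒ r6c1=2.
Step 32. [r5c9∈{3}] only 3 remains possible at r5c9, so r5c9=3.
Step 33. [r4c6∈{7}] r4c6 has the single candidate 7 ⇒ r4c6=7.
Step 34. [r6c2∈{6}] only 6 remains possible at r6c2, so r6c2=6.
Step 35. [r6c3∈{1}] r6c3 has the single candidate 1, so r6c3=1.
Step 36. [r9c1∈{5}] r9c1 is down to just 5, so r9c1=5.
Step 37. [r3c5∈{8}] r3c5's peers cover all but 8. So r3c5=8.
Step 38. [r8c4∈{4}] r8c4 has the single candidate 4. So r8c4=4.
Step 39. [r6c7∈{5}] nothing but 5 survives at r6c7. So r6c7=5.
Step 40. [r5c5∈{6}] nothing but 6 survives at r5c5, so r5c5=6.
Step 41. [r8c6∈{9}] r8c6 is down to just 9, so r8c6=9.
Step 42. [r3c7∈{7}] r3c7 is down to just 7 ⇒ r3c7=7.
Step 43. [r9c5∈{7}] nothing but 7 survives at r9c5 ⇒ r9c5=7.
Step 44. [r8c8∈{1}] r8c8 is down to just 1, so r8c8=1.
Step 45. [r9c4∈{3}] only 3 remains possible at r9c4, so r9c4=3.

Answer: 9 7 6 5 4 3 1 8 2 / 8 5 2 7 9 1 6 3 4 / 1 4 3 2 8 6 7 9 5 / 4 3 5 9 2 7 8 6 1 / 7 8 9 1 6 5 2 4 3 / 2 6 1 8 3 4 5 7 9 / 3 9 7 6 1 2 4 5 8 / 6 2 8 4 5 9 3 1 7 / 5 1 4 3 7 8 9 2 6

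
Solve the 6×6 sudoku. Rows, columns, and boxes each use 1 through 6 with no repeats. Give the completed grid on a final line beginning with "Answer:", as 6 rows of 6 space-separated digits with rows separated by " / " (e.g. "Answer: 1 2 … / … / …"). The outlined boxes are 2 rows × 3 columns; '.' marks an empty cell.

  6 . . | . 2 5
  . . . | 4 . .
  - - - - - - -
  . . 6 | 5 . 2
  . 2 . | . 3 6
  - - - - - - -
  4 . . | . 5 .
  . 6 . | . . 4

Step 1. [r6c5∈{1}] only 1 remains possible at r6c5. So r6c5=1.
Step 2. [r5c6∈{3}] nothing but 3 survives at r5c6. So r5c6=3.
Step 3. [r5c2∈{1}] r5c2 is down to just 1. So r5c2=1.
Step 4. [r4c3∈{1,4,5}] in row 4, 4 fits only at r4c3. So r4c3=4.
Step 5. [r5c3∈{2}] nothing but 2 survives at r5c3. So r5c3=2.
Step 6. [r1c4∈{1,3}] r1c4 is the only open cell in col 4 admitting 3. So r1c4=3.
Step 7. [r4c1∈{1,5}] r4c1 is the only open cell in row 4 admitting 5 ⇒ r4c1=5.
Step 8. [r6c1∈{3}] r6c1 has the single candidate 3, so r6c1=3.
Step 9. [r2c3∈{1,3,5}] across col 3, 3 lands solely at r2c3 ⇒ r2c3=3.
Step 10. [r2c1∈{1,2}] in row 2, 2 fits only at r2c1, so r2c1=2.
Step 11. [r2c6∈{1}] r2c6's peers cover all but 1. So r2c6=1.
Step 12. [r3c1∈{1}] only 1 remains possible at r3c1. So r3c1=1.
Step 13. [r6c4∈{2}] r6c4's peers cover all but 2. So r6c4=2.
Step 14. [r3c5∈{4}] r3c5 is down to just 4. So r3c5=4.
Step 15. [r2c5∈{6}] r2c5's peers cover all but 6 ⇒ r2c5=6.
Step 16. [r5c4∈{6}] r5c4 is down to just 6 ⇒ r5c4=6.
Step 17. [r3c2∈{3}] nothing but 3 survives at r3c2, so r3c2=3.
Step 18. [r6c3∈{5}] r6c3's peers cover all but 5, so r6c3=5.
Step 19. [r1c2∈{4}] r1c2 is down to just 4. So r1c2=4.
Step 20. [r4c4∈{1}] only 1 remains possible at r4c4 ⇒ r4c4=1.
Step 21. [r2c2∈{5}] r2c2 is down to just 5 ⇒ r2c2=5.
Step 22. [r1c3∈{1}] nothing but 1 survives at r1c3 ⇒ r1c3=1.

Answer: 6 4 1 3 2 5 / 2 5 3 4 6 1 / 1 3 6 5 4 2 / 5 2 4 1 3 6 / 4 1 2 6 5 3 / 3 6 5 2 1 4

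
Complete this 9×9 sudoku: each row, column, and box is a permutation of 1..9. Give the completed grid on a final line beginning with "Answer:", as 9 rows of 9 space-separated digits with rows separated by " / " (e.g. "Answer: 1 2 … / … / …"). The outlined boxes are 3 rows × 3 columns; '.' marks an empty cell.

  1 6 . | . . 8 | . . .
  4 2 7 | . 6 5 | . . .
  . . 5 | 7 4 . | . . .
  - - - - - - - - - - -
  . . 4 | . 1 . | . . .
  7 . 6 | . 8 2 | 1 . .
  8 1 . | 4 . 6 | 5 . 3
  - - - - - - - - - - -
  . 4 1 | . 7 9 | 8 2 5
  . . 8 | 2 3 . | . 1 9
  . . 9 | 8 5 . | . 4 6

Step 1. [r5c8∈{9}] nothing but 9 survives at r5c8. So r5c8=9.
Step 2. [r9c7∈{3,7}] box 9 places 3 nowhere but r9c7, so r9c7=3.
Step 3. [r3c2∈{3,8,9}] col 2 places 8 nowhere but r3c2. So r3c2=8.
Step 4. [r4c6∈{3,7}] in col 6, 7 fits only at r4c6 ⇒ r4c6=7.
Step 5. [r3c6∈{1,3}] col 6 places 3 nowhere but r3c6, so r3c6=3.
Step 6. [r1c4∈{9}] nothing but 9 survives at r1c4, so r1c4=9.
Step 7. [r1c9∈{2,4,7}] 7 has one home in col 9: r1c9 ⇒ r1c9=7.
Step 8. [r4c2∈{3,5,9}] col 2 places 9 nowhere but r4c2 ⇒ r4c2=9.
Step 9. [r5c2∈{3,5}] in col 2, 3 fits only at r5c2 ⇒ r5c2=3.
Step 10. [r4c1∈{2,5}] r4c1 is the only open cell in box 4 admitting 5. So r4c1=5.
Step 11. [r2c8∈{3,8}] row 2 places 3 nowhere but r2c8 ⇒ r2c8=3.
Step 12. [r3c9∈{1,2}] row 3 places 1 nowhere but r3c9. So r3c9=1.
Step 13. [r3c7∈{2,6,9}] r3c7 is the only open cell in row 3 admitting 2. So r3c7=2.
Step 14. [r4c8∈{6,8}] r4c8 is the only open cell in col 8 admitting 8. So r4c8=8.
Step 15. [r8c1∈{6}] r8c1's peers cover all but 6. So r8c1=6.
Step 16. [r8c2∈{5,7}] 5 has one home in row 8: r8c2, so r8c2=5.
Step 17. [r4c7∈{6}] r4c7's peers cover all but 6, so r4c7=6.
Step 18. [r1c7∈{4}] nothing but 4 survives at r1c7. So r1c7=4.
Step 19. [r7c1∈{3}] only 3 remains possible at r7c1 ⇒ r7c1=3.
Step 20. [r8c6∈{4}] nothing but 4 survives at r8c6, so r8c6=4.
Step 21. [r4c9∈{2}] r4c9 has the single candidate 2 ⇒ r4c9=2.
Step 22. [r7c4∈{6}] r7c4 has the single candidate 6. So r7c4=6.
Step 23. [r9c6∈{1}] r9c6 is down to just 1 ⇒ r9c6=1.
Step 24. [r3c8∈{6}] only 6 remains possible at r3c8, so r3c8=6.
Step 25. [r1c8∈{5}] r1c8 is down to just 5. So r1c8=5.
Step 26. [r1c5∈{2}] r1c5 is down to just 2. So r1c5=2.
Step 27. [r6c5∈{9}] nothing but 9 survives at r6c5. So r6c5=9.
Step 28. [r6c8∈{7}] nothing but 7 survives at r6c8. So r6c8=7.
Step 29. [r3c1∈{9}] only 9 remains possible at r3c1. So r3c1=9.
Step 30. [r6c3∈{2}] r6c3 is down to just 2 ⇒ r6c3=2.
Step 31. [r4c4∈{3}] r4c4's peers cover all but 3 ⇒ r4c4=3.
Step 32. [r5c4∈{5}] only 5 remains possible at r5c4. So r5c4=5.
Step 33. [r2c4∈{1}] r2c4 is down to just 1, so r2c4=1.
Step 34. [r1c3∈{3}] r1c3 is down to just 3. So r1c3=3.
Step 35. [r5c9∈{4}] only 4 remains possible at r5c9 ⇒ r5c9=4.
Step 36. [r8c7∈{7}] r8c7 is down to just 7, so r8c7=7.
Step 37. [r2c9∈{8}] nothing but 8 survives at r2c9 ⇒ r2c9=8.
Step 38. [r9c1∈{2}] r9c1 has the single candidate 2. So r9c1=2.
Step 39. [r9c2∈{7}] nothing but 7 survives at r9c2 ⇒ r9c2=7.
Step 40. [r2c7∈{9}] only 9 remains possible at r2c7 ⇒ r2c7=9.

Answer: 1 6 3 9 2 8 4 5 7 / 4 2 7 1 6 5 9 3 8 / 9 8 5 7 4 3 2 6 1 / 5 9 4 3 1 7 6 8 2 / 7 3 6 5 8 2 1 9 4 / 8 1 2 4 9 6 5 7 3 / 3 4 1 6 7 9 8 2 5 / 6 5 8 2 3 4 7 1 9 / 2 7 9 8 5 1 3 4 6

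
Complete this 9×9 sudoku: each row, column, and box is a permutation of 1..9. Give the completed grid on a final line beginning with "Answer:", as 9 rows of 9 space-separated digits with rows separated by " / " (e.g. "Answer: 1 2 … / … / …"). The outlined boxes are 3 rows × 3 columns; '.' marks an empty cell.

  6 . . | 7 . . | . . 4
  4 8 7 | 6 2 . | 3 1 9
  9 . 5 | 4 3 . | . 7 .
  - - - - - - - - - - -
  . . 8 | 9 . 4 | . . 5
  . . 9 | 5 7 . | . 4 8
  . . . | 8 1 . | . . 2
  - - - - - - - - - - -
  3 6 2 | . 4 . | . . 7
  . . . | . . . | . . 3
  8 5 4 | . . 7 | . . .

Step 1. [r8c7∈{1,2,4,5,6,8,9}] row 8 places 4 nowhere but r8c7. So r8c7=4.
Step 2. [r4c5∈{6}] r4c5's peers cover all but 6, so r4c5=6.
Step 3. [r8c6∈{1,2,5,6,8,9}] col 6 places 6 nowhere but r8c6. So r8c6=6.
Step 4. [r5c7∈{1,6}] across row 5, 6 lands solely at r5c7, so r5c7=6.
Step 5. [r4c7∈{1,7}] box 6 places 1 nowhere but r4c7, so r4c7=1.
Step 6. [r9c5∈{9}] r9c5 is down to just 9. So r9c5=9.
Step 7. [r9c7∈{2}] r9c7 is down to just 2, so r9c7=2.
Step 8. [r3c7∈{8}] only 8 remains possible at r3c7, so r3c7=8.
Step 9. [r3c2∈{1,2}] across row 3, 2 lands solely at r3c2, so r3c2=2.
Step 10. [r6c6∈{3}] r6c6 has the single candidate 3, so r6c6=3.
Step 11. [r8c3∈{1}] nothing but 1 survives at r8c3, so r8c3=1.
Step 12. [r1c7∈{5}] r1c7 has the single candidate 5. So r1c7=5.
Step 13. [r7c7∈{9}] r7c7's peers cover all but 9. So r7c7=9.
Step 14. [r8c5∈{5,8}] across col 5, 5 lands solely at r8c5. So r8c5=5.
Step 15. [r5c2∈{1,3}] 3 has one home in row 5: r5c2 ⇒ r5c2=3.
Step 16. [r4c2∈{7}] nothing but 7 survives at r4c2, so r4c2=7.
Step 17. [r7c6∈{1,8}] box 8 places 8 nowhere but r7c6, so r7c6=8.
Step 18. [r9c9∈{1,6}] across col 9, 1 lands solely at r9c9. So r9c9=1.
Step 19. [r3c6∈{1}] nothing but 1 survives at r3c6, so r3c6=1.
Step 20. [r5c6∈{2}] only 2 remains possible at r5c6, so r5c6=2.
Step 21. [r3c9∈{6}] nothing but 6 survives at r3c9. So r3c9=6.
Step 22. [r4c8∈{3}] r4c8 is down to just 3, so r4c8=3.
Step 23. [r9c8∈{6}] nothing but 6 survives at r9c8. So r9c8=6.
Step 24. [r8c1∈{7}] nothing but 7 survives at r8c1 ⇒ r8c1=7.
Step 25. [r6c1∈{5}] r6c1's peers cover all but 5 ⇒ r6c1=5.
Step 26. [r6c3∈{6}] r6c3 is down to just 6. So r6c3=6.
Step 27. [r7c4∈{1}] nothing but 1 survives at r7c4. So r7c4=1.
Step 28. [r1c8∈{2}] r1c8 is down to just 2. So r1c8=2.
Step 29. [r1c5∈{8}] r1c5 has the single candidate 8 ⇒ r1c5=8.
Step 30. [r9c4∈{3}] r9c4 is down to just 3, so r9c4=3.
Step 31. [r8c2∈{9}] only 9 remains possible at r8c2. So r8c2=9.
Step 32. [r8c8∈{8}] r8c8 is down to just 8. So r8c8=8.
Step 33. [r4c1∈{2}] nothing but 2 survives at r4c1 ⇒ r4c1=2.
Step 34. [r8c4∈{2}] r8c4 has the single candidate 2 ⇒ r8c4=2.
Step 35. [r1c6∈{9}] only 9 remains possible at r1c6, so r1c6=9.
Step 36. [r1c3∈{3}] nothing but 3 survives at r1c3. So r1c3=3.
Step 37. [r6c8∈{9}] r6c8 is down to just 9. So r6c8=9.
Step 38. [r1c2∈{1}] nothing but 1 survives at r1c2, so r1c2=1.
Step 39. [r2c6∈{5}] r2c6 has the single candidate 5 ⇒ r2c6=5.
Step 40. [r5c1∈{1}] r5c1 is down to just 1, so r5c1=1.
Step 41. [r6c7∈{7}] only 7 remains possible at r6c7, so r6c7=7.
Step 42. [r7c8∈{5}] r7c8 has the single candidate 5, so r7c8=5.
Step 43. [r6c2∈{4}] r6c2's peers cover all but 4 ⇒ r6c2=4.

Answer: 6 1 3 7 8 9 5 2 4 / 4 8 7 6 2 5 3 1 9 / 9 2 5 4 3 1 8 7 6 / 2 7 8 9 6 4 1 3 5 / 1 3 9 5 7 2 6 4 8 / 5 4 6 8 1 3 7 9 2 / 3 6 2 1 4 8 9 5 7 / 7 9 1 2 5 6 4 8 3 / 8 5 4 3 9 7 2 6 1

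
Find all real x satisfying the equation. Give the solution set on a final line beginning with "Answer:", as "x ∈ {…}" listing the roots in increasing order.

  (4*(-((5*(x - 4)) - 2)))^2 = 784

Step 1. [(4*(-((5*(x - 4)) - 2)))^2 = 784] 784 ≥ 0, LHS is (·)² — take ±√ ⇒ sqrt: 4*(-((5*(x - 4)) - 2)) = 28 or -28.
Step 2. [4*(-((5*(x - 4)) - 2)) = 28 or -28] divide by the outer 4. So div: -((5*(x - 4)) - 2) = 7 or -7.
Step 3. [-((5*(x - 4)) - 2) = 7 or -7] LHS negated; negate both sides, so neg: (5*(x - 4)) - 2 = -7 or 7.
Step 4. [(5*(x - 4)) - 2 = -7 or 7] -2 is outermost — add 2 both sides ⇒ sub: 5*(x - 4) = -5 or 9.
Step 5. [5*(x - 4) = -5 or 9] 5·(inner) — divide through by 5, so div: x - 4 = -1 or 9/5.
Step 6. [x - 4 = -1 or 9/5] 4 comes off first (add 4) ⇒ sub: x = 3 or 29/5.

Answer: x ∈ {3, 29/5}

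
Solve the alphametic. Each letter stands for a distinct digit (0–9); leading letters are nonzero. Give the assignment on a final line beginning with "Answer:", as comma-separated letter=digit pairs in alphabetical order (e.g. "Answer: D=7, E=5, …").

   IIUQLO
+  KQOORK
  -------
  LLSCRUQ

Step 1. [col 1: O + K ≡ Q (mod 10)] several values work for O in column 1 (O + K ≡ Q (mod 10), carry-in 0); try O=6, so O=6.
Step 2. [col 1: O + K ≡ Q (mod 10)] column 1 (O + K ≡ Q (mod 10), carry-in 0) doesn't pin Q yet; pick Q=4 and continue. So Q=4.
Step 3. [L] L is the leading digit of a 7-digit sum of two 6-digit numbers; the final carry is exactly 1 ⇒ L=1.
Step 4. [col 1: O + K ≡ Q (mod 10)] column 1: given O=6, Q=4, carry-in 0, and digits 1,4,6 already taken and all letters distinct, O+K≡Q (mod 10) forces K=8. So K=8.
Step 5. [col 2: L + R ≡ U (mod 10)] column 2 (L + R ≡ U (mod 10), carry-in 1) doesn't pin R yet; pick R=0 and continue, so R=0.
Step 6. [col 2: L + R ≡ U (mod 10)] column 2: given L=1, R=0, carry-in 1, and digits 0,1,4,6,8 already taken and all letters distinct, L+R≡U (mod 10) forces U=2. So U=2.
Step 7. [col 4: U + O ≡ C (mod 10)] column 4: given U=2, O=6, carry-in 1, and digits 0,1,2,4,6,8 already taken and all letters distinct, U+O≡C (mod 10) forces C=9, so C=9.
Step 8. [col 5: I + Q ≡ S (mod 10)] column 5 reads I+Q+carry(0)=S with Q=4; with digits 0,1,2,4,6,8,9 already taken and all letters distinct, the only value for I is 3. So I=3.
Step 9. [col 5: I + Q ≡ S (mod 10)] column 5: given I=3, Q=4, carry-in 0, and digits 0,1,2,3,4,6,8,9 already taken and all letters distinct, I+Q≡S (mod 10) forces S=7 ⇒ S=7.

Answer: C=9, I=3, K=8, L=1, O=6, Q=4, R=0, S=7, U=2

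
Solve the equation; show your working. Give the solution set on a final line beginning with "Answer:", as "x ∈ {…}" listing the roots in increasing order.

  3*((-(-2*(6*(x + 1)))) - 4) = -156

Step 1. [3*((-(-2*(6*(x + 1)))) - 4) = -156] leading coefficient 3: divide by 3. So div: (-(-2*(6*(x + 1)))) - 4 = -52.
Step 2. [(-(-2*(6*(x + 1)))) - 4 = -52] add 4: x sits inside (… - 4), so sub: -(-2*(6*(x + 1))) = -48.
Step 3. [-(-2*(6*(x + 1))) = -48] LHS negated; negate both sides, so neg: -2*(6*(x + 1)) = 48.
Step 4. [-2*(6*(x + 1)) = 48] -2·(inner) — divide through by -2 ⇒ div: 6*(x + 1) = -24.
Step 5. [6*(x + 1) = -24] 6 out front; divide by 6. So div: x + 1 = -4.
Step 6. [x + 1 = -4] peel the +1: subtract 1 from each side. So sub: x = -5.

Answer: x ∈ {-5}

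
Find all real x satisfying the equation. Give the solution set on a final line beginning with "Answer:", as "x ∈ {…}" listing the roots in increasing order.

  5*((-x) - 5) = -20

Step 1. [5*((-x) - 5) = -20] leading coefficient 5: divide by 5, so div: (-x) - 5 = -4.
Step 2. [(-x) - 5 = -4] -5 is outermost — add 5 both sides. So sub: -x = 1.
Step 3. [-x = 1] flip signs both sides, so neg: x = -1.

Answer: x ∈ {-1}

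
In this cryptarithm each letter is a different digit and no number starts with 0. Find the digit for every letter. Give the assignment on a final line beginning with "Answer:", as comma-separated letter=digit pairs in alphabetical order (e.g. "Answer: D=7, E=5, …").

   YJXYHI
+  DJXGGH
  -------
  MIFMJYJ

Step 1. [col 1: I + H ≡ J (mod 10)] I=7 is one option consistent with column 1 (I + H ≡ J (mod 10), carry-in 0) — take it. So I=7.
Step 2. [col 1: I + H ≡ J (mod 10)] no forcing yet in column 1 (carry-in 0); J=2 is free and consistent — try it. So J=2.
Step 3. [col 1: I + H ≡ J (mod 10)] from column 1 (I=7, J=2, carry-in 0, digits 2,7 already taken and all letters distinct): H must equal 5, so H=5.
Step 4. [M] adding two 6-digit numbers gives at most 6+1 digits, and here it does — M is that final carry and must be 1, so M=1.
Step 5. [col 2: H + G ≡ Y (mod 10)] several values work for Y in column 2 (H + G ≡ Y (mod 10), carry-in 1); try Y=9. So Y=9.
Step 6. [col 2: H + G ≡ Y (mod 10)] column 2: given H=5, Y=9, carry-in 1, and digits 1,2,5,7,9 already taken and all letters distinct, H+G≡Y (mod 10) forces G=3, so G=3.
Step 7. [col 4: X + X ≡ M (mod 10)] column 4: given M=1, carry-in 1, and digits 1,2,3,5,7,9 already taken and all letters distinct, X+X≡M (mod 10) forces X=0. So X=0.
Step 8. [col 5: J + J ≡ F (mod 10)] column 5: given J=2, carry-in 0, and digits 0,1,2,3,5,7,9 already taken and all letters distinct, J+J≡F (mod 10) forces F=4. So F=4.
Step 9. [col 6: Y + D ≡ I (mod 10)] column 6 reads Y+D+carry(0)=I with Y=9, I=7; with digits 0,1,2,3,4,5,7,9 already taken and all letters distinct, the only value for D is 8. So D=8.

Answer: D=8, F=4, G=3, H=5, I=7, J=2, M=1, X=0, Y=9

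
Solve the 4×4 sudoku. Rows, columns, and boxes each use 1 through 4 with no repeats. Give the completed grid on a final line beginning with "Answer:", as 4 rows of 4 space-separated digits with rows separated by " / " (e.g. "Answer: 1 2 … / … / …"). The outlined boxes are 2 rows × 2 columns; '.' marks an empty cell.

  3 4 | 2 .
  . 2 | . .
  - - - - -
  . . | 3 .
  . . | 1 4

Step 1. [r3c1∈{1,2,4}] r3c1 is the only open cell in row 3 admitting 4, so r3c1=4.
Step 2. [r1c4∈{1}] r1c4 is down to just 1. So r1c4=1.
Step 3. [r3c2∈{1}] nothing but 1 survives at r3c2, so r3c2=1.
Step 4. [r2c4∈{3}] nothing but 3 survives at r2c4. So r2c4=3.
Step 5. [r2c1∈{1}] r2c1 is down to just 1, so r2c1=1.
Step 6. [r2c3∈{4}] r2c3 is down to just 4. So r2c3=4.
Step 7. [r3c4∈{2}] only 2 remains possible at r3c4 ⇒ r3c4=2.
Step 8. [r4c1∈{2}] r4c1 is down to just 2. So r4c1=2.
Step 9. [r4c2∈{3}] r4c2 has the single candidate 3 ⇒ r4c2=3.

Answer: 3 4 2 1 / 1 2 4 3 / 4 1 3 2 / 2 3 1 4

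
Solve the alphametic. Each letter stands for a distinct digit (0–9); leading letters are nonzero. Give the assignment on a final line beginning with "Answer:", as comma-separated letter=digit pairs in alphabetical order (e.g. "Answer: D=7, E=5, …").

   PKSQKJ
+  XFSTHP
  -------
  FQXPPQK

Step 1. [col 1: J + P ≡ K (mod 10)] K=8 is one option consistent with column 1 (J + P ≡ K (mod 10), carry-in 0) — take it ⇒ K=8.
Step 2. [F] F is the leading digit of a 7-digit sum of two 6-digit numbers; the final carry is exactly 1 ⇒ F=1.
Step 3. [col 1: J + P ≡ K (mod 10)] column 1 (J + P ≡ K (mod 10), carry-in 0) doesn't pin J yet; pick J=2 and continue. So J=2.
Step 4. [col 1: J + P ≡ K (mod 10)] from column 1 (J=2, K=8, carry-in 0, digits 1,2,8 already taken and all letters distinct): P must equal 6, so P=6.
Step 5. [col 2: K + H ≡ Q (mod 10)] no forcing yet in column 2 (carry-in 0); H=7 is free and consistent — try it, so H=7.
Step 6. [col 2: K + H ≡ Q (mod 10)] column 2 reads K+H+carry(0)=Q with K=8, H=7; with digits 1,2,6,7,8 already taken and all letters distinct, the only value for Q is 5, so Q=5.
Step 7. [col 3: Q + T ≡ P (mod 10)] in column 3 we have Q+T≡P with carry-in 1; given Q=5, P=6 and digits 1,2,5,6,7,8 already taken and all letters distinct, that pins T to 0. So T=0.
Step 8. [col 4: S + S ≡ P (mod 10)] from column 4 (P=6, carry-in 0, digits 0,1,2,5,6,7,8 already taken and all letters distinct): S must equal 3 ⇒ S=3.
Step 9. [col 5: K + F ≡ X (mod 10)] from column 5 (K=8, F=1, carry-in 0, digits 0,1,2,3,5,6,7,8 already taken and all letters distinct): X must equal 9 ⇒ X=9.

Answer: F=1, H=7, J=2, K=8, P=6, Q=5, S=3, T=0, X=9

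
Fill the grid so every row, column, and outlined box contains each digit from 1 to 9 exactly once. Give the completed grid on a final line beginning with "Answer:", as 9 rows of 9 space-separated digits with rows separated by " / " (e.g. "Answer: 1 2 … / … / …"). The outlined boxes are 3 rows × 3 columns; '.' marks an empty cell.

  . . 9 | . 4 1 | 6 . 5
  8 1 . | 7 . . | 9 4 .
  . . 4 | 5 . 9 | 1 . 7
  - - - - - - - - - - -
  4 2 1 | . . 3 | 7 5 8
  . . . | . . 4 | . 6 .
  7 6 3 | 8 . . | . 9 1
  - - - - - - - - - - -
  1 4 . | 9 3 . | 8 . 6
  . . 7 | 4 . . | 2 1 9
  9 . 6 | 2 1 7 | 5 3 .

Step 1. [r3c5∈{2,6,8}] across box 2, 8 lands solely at r3c5, so r3c5=8.
Step 2. [r5c1∈{5}] r5c1 is down to just 5. So r5c1=5.
Step 3. [r8c2∈{3,5,8}] across col 2, 5 lands solely at r8c2 ⇒ r8c2=5.
Step 4. [r8c5∈{6}] r8c5 is down to just 6. So r8c5=6.
Step 5. [r2c5∈{2}] nothing but 2 survives at r2c5, so r2c5=2.
Step 6. [r3c2∈{3}] nothing but 3 survives at r3c2, so r3c2=3.
Step 7. [r3c8∈{2}] r3c8 is down to just 2. So r3c8=2.
Step 8. [r5c2∈{8,9}] col 2 places 9 nowhere but r5c2 ⇒ r5c2=9.
Step 9. [r5c7∈{3}] r5c7's peers cover all but 3 ⇒ r5c7=3.
Step 10. [r6c6∈{2,5}] across row 6, 2 lands solely at r6c6 ⇒ r6c6=2.
Step 11. [r7c3∈{2}] r7c3 has the single candidate 2. So r7c3=2.
Step 12. [r6c7∈{4}] r6c7 is down to just 4, so r6c7=4.
Step 13. [r2c6∈{6}] only 6 remains possible at r2c6 ⇒ r2c6=6.
Step 14. [r8c1∈{3}] nothing but 3 survives at r8c1 ⇒ r8c1=3.
Step 15. [r1c1∈{2}] nothing but 2 survives at r1c1 ⇒ r1c1=2.
Step 16. [r5c9∈{2}] nothing but 2 survives at r5c9, so r5c9=2.
Step 17. [r3c1∈{6}] r3c1's peers cover all but 6. So r3c1=6.
Step 18. [r1c4∈{3}] r1c4 is down to just 3 ⇒ r1c4=3.
Step 19. [r2c3∈{5}] r2c3 is down to just 5, so r2c3=5.
Step 20. [r4c5∈{9}] r4c5 is down to just 9. So r4c5=9.
Step 21. [r2c9∈{3}] r2c9 is down to just 3. So r2c9=3.
Step 22. [r5c5∈{7}] only 7 remains possible at r5c5, so r5c5=7.
Step 23. [r8c6∈{8}] nothing but 8 survives at r8c6, so r8c6=8.
Step 24. [r6c5∈{5}] r6c5 is down to just 5. So r6c5=5.
Step 25. [r4c4∈{6}] only 6 remains possible at r4c4. So r4c4=6.
Step 26. [r9c9∈{4}] r9c9 has the single candidate 4. So r9c9=4.
Step 27. [r7c6∈{5}] r7c6's peers cover all but 5 ⇒ r7c6=5.
Step 28. [r1c2∈{7}] r1c2's peers cover all but 7 ⇒ r1c2=7.
Step 29. [r5c4∈{1}] r5c4's peers cover all but 1. So r5c4=1.
Step 30. [r5c3∈{8}] r5c3 is down to just 8, so r5c3=8.
Step 31. [r7c8∈{7}] r7c8 has the single candidate 7, so r7c8=7.
Step 32. [r9c2∈{8}] r9c2 is down to just 8. So r9c2=8.
Step 33. [r1c8∈{8}] only 8 remains possible at r1c8, so r1c8=8.

Answer: 2 7 9 3 4 1 6 8 5 / 8 1 5 7 2 6 9 4 3 / 6 3 4 5 8 9 1 2 7 / 4 2 1 6 9 3 7 5 8 / 5 9 8 1 7 4 3 6 2 / 7 6 3 8 5 2 4 9 1 / 1 4 2 9 3 5 8 7 6 / 3 5 7 4 6 8 2 1 9 / 9 8 6 2 1 7 5 3 4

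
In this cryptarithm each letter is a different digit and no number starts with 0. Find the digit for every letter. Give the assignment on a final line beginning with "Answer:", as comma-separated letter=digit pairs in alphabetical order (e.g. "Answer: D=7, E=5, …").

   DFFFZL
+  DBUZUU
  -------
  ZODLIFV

Step 1. [col 1: L + U ≡ V (mod 10)] column 1 (L + U ≡ V (mod 10), carry-in 0) doesn't pin V yet; pick V=7 and continue, so V=7.
Step 2. [col 1: L + U ≡ V (mod 10)] several values work for L in column 1 (L + U ≡ V (mod 10), carry-in 0); try L=5, so L=5.
Step 3. [Z] adding two 6-digit numbers gives at most 6+1 digits, and here it does — Z is that final carry and must be 1. So Z=1.
Step 4. [col 1: L + U ≡ V (mod 10)] column 1: given L=5, V=7, carry-in 0, and digits 1,5,7 already taken and all letters distinct, L+U≡V (mod 10) forces U=2, so U=2.
Step 5. [col 2: Z + U ≡ F (mod 10)] from column 2 (Z=1, U=2, carry-in 0, digits 1,2,5,7 already taken and all letters distinct): F must equal 3. So F=3.
Step 6. [col 3: F + Z ≡ I (mod 10)] column 3: given F=3, Z=1, carry-in 0, and digits 1,2,3,5,7 already taken and all letters distinct, F+Z≡I (mod 10) forces I=4, so I=4.
Step 7. [col 5: F + B ≡ D (mod 10)] column 5 reads F+B+carry(0)=D with F=3; with digits 1,2,3,4,5,7 already taken and all letters distinct, the only value for D is 9, so D=9.
Step 8. [col 5: F + B ≡ D (mod 10)] in column 5 we have F+B≡D with carry-in 0; given F=3, D=9 and digits 1,2,3,4,5,7,9 already taken and all letters distinct, that pins B to 6, so B=6.
Step 9. [col 6: D + D ≡ O (mod 10)] from column 6 (D=9, carry-in 0, digits 1,2,3,4,5,6,7,9 already taken and all letters distinct): O must equal 8 ⇒ O=8.

Answer: B=6, D=9, F=3, I=4, L=5, O=8, U=2, V=7, Z=1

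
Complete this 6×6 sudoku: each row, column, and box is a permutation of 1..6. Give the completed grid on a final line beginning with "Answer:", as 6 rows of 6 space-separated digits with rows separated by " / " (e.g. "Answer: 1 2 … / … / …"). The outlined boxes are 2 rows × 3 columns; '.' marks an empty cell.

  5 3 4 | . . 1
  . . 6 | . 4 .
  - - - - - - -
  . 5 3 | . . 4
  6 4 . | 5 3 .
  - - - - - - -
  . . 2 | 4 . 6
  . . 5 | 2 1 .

Step 1. [r3c1∈{1,2}] in box 3, 2 fits only at r3c1. So r3c1=2.
Step 2. [r6c6∈{3}] r6c6 has the single candidate 3, so r6c6=3.
Step 3. [r5c2∈{1}] nothing but 1 survives at r5c2 ⇒ r5c2=1.
Step 4. [r1c5∈{2,6}] in row 1, 2 fits only at r1c5. So r1c5=2.
Step 5. [r3c4∈{1,6}] 1 has one home in row 3: r3c4, so r3c4=1.
Step 6. [r5c5∈{5}] only 5 remains possible at r5c5. So r5c5=5.
Step 7. [r2c2∈{2}] r2c2's peers cover all but 2, so r2c2=2.
Step 8. [r2c4∈{3}] nothing but 3 survives at r2c4. So r2c4=3.
Step 9. [r6c1∈{4}] nothing but 4 survives at r6c1, so r6c1=4.
Step 10. [r5c1∈{3}] only 3 remains possible at r5c1, so r5c1=3.
Step 11. [r1c4∈{6}] r1c4 is down to just 6. So r1c4=6.
Step 12. [r6c2∈{6}] r6c2 has the single candidate 6. So r6c2=6.
Step 13. [r2c1∈{1}] r2c1 has the single candidate 1 ⇒ r2c1=1.
Step 14. [r4c3∈{1}] nothing but 1 survives at r4c3, so r4c3=1.
Step 15. [r3c5∈{6}] r3c5's peers cover all but 6 ⇒ r3c5=6.
Step 16. [r4c6∈{2}] r4c6 is down to just 2, so r4c6=2.
Step 17. [r2c6∈{5}] r2c6's peers cover all but 5. So r2c6=5.

Answer: 5 3 4 6 2 1 / 1 2 6 3 4 5 / 2 5 3 1 6 4 / 6 4 1 5 3 2 / 3 1 2 4 5 6 / 4 6 5 2 1 3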